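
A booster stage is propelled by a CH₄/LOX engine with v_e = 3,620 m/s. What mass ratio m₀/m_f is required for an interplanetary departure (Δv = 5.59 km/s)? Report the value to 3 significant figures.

mass ratio ≈ 4.68

Using Δv = v_e ln(m₀/m_f): m₀/m_f = exp(Δv / v_e) = exp(5590 / 3620.0) = exp(1.5442) = 4.6842.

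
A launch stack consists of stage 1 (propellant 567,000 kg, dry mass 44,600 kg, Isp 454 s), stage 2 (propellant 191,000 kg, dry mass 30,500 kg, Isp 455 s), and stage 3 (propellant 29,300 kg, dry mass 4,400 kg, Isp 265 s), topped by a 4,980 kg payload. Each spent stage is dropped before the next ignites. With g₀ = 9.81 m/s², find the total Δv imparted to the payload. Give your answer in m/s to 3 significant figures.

Ignition mass of stage 1 = 567,000+44,600 + 191,000+30,500 + 29,300+4,400 + 4,980 = 871,780 kg.
Stage 1: m₀ = 871,780 kg, m_f = 871,780 − 567,000 = 304,780 kg; Δv = 454×9.81×ln(2.86) = 4453.7×1.0509 ≈ 4681 m/s.
Stage 2: m₀ = 260,180 kg, m_f = 260,180 − 191,000 = 69,180 kg; Δv = 455×9.81×ln(3.761) = 4463.6×1.3247 ≈ 5913 m/s.
Stage 3: m₀ = 38,680 kg, m_f = 38,680 − 29,300 = 9,380 kg; Δv = 265×9.81×ln(4.124) = 2599.7×1.4167 ≈ 3683 m/s.
Total Δv = 4681 + 5913 + 3683 = 14277 m/s.

Δv ≈ 14300 m/s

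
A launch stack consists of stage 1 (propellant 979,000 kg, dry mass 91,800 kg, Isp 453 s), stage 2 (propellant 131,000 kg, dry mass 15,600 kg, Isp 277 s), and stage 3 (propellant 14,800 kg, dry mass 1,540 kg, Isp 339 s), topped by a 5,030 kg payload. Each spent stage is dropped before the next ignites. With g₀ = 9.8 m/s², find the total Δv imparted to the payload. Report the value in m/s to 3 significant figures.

Ignition mass of stage 1 = 979,000+91,800 + 131,000+15,600 + 14,800+1,540 + 5,030 = 1,238,770 kg.
Stage 1: m₀ = 1,238,770 kg, m_f = 1,238,770 − 979,000 = 259,770 kg; Δv = 453×9.8×ln(4.769) = 4439.4×1.5621 ≈ 6935 m/s.
Stage 2: m₀ = 167,970 kg, m_f = 167,970 − 131,000 = 36,970 kg; Δv = 277×9.8×ln(4.543) = 2714.6×1.5137 ≈ 4109 m/s.
Stage 3: m₀ = 21,370 kg, m_f = 21,370 − 14,800 = 6,570 kg; Δv = 339×9.8×ln(3.253) = 3322.2×1.1795 ≈ 3918 m/s.
Total Δv = 6935 + 4109 + 3918 = 14962 m/s.

Δv ≈ 15000 m/s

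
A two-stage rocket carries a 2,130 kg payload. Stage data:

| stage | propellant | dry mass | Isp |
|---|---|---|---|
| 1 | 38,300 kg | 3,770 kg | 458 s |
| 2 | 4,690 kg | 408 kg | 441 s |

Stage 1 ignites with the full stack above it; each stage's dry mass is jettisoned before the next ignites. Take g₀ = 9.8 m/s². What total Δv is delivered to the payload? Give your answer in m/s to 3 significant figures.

Δv ≈ 11300 m/s

Ignition mass of stage 1 = 38,300+3,770 + 4,690+408 + 2,130 = 49,298 kg.
Stage 1: m₀ = 49,298 kg, m_f = 49,298 − 38,300 = 10,998 kg; Δv = 458×9.8×ln(4.482) = 4488.4×1.5002 ≈ 6733 m/s.
Stage 2: m₀ = 7,228 kg, m_f = 7,228 − 4,690 = 2,538 kg; Δv = 441×9.8×ln(2.848) = 4321.8×1.0466 ≈ 4523 m/s.
Total Δv = 6733 + 4523 = 11256 m/s.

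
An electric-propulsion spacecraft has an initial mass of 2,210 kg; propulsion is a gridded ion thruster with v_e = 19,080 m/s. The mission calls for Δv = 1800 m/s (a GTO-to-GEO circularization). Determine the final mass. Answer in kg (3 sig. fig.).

m₀/m_f = exp(Δv / v_e) = exp(1800 / 19080.0) = exp(0.0943) = 1.0989.
m_f = m₀ / 1.0989 = 2,210 / 1.0989 = 2,011.1 kg.

final mass ≈ 2010 kg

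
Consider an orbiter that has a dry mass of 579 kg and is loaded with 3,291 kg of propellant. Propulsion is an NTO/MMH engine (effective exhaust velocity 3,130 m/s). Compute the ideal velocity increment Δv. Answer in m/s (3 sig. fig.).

Δv ≈ 5950 m/s

m₀ = m_dry + m_prop = 579 + 3,291 = 3,870 kg.
Δv = v_e · ln(m₀/m_f) = 3130.0 × ln(6.684) = 3130.0 × 1.8997 ≈ 5946.1 m/s.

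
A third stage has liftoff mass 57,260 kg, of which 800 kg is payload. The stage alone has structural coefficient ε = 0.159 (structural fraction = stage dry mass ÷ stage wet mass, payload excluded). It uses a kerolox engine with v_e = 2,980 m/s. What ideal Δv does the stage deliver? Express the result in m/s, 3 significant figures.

Stage wet mass = m₀ − payload = 57,260 − 800 = 56,460 kg.
Stage dry mass = ε × stage wet mass = 0.159 × 56,460 = 8,977.14 kg.
Burnout mass m_f = stage dry + payload = 8,977.14 + 800 = 9,777.14 kg.
By the Tsiolkovsky rocket equation, Δv = v_e · ln(57,260/9,777.14) = 2980.0 × ln(5.857) = 2980.0 × 1.7676 ≈ 5267 m/s.

Δv ≈ 5270 m/s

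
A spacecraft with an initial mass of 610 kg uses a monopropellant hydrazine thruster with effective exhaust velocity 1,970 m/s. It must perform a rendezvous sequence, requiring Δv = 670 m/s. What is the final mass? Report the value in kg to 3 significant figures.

final mass ≈ 434 kg

From the ideal rocket equation, m₀/m_f = exp(Δv / v_e) = exp(670 / 1970.0) = exp(0.3401) = 1.4051.
m_f = m₀ / 1.4051 = 610 / 1.4051 = 434.133 kg.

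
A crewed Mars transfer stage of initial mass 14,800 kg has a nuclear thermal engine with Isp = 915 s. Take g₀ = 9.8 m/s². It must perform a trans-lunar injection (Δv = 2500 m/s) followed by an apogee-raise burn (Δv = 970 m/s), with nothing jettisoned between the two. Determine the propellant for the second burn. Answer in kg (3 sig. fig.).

v_e = Isp · g₀ = 915 × 9.8 = 8967.0 m/s.
After the first burn: m = 14800 × exp(−2500/8967.0) = 14800 × 0.75669 = 11,199 kg.
After the second burn: m = 11,199 × exp(−970/8967.0) = 11,199 × 0.89747 = 10,050.8 kg.
Second-burn propellant = 11,199 − 10,050.8 = 1,148.2 kg.

propellant for the second burn ≈ 1150 kg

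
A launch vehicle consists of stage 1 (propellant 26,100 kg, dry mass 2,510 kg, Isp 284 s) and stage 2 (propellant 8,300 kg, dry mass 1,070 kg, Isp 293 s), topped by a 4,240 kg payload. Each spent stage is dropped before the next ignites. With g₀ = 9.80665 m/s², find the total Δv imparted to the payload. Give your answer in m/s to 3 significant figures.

Δv ≈ 5390 m/s

Ignition mass of stage 1 = 26,100+2,510 + 8,300+1,070 + 4,240 = 42,220 kg.
Stage 1: m₀ = 42,220 kg, m_f = 42,220 − 26,100 = 16,120 kg; Δv = 284×9.80665×ln(2.619) = 2785.1×0.9628 ≈ 2682 m/s.
Stage 2: m₀ = 13,610 kg, m_f = 13,610 − 8,300 = 5,310 kg; Δv = 293×9.80665×ln(2.563) = 2873.3×0.9412 ≈ 2704 m/s.
Total Δv = 2682 + 2704 = 5386 m/s.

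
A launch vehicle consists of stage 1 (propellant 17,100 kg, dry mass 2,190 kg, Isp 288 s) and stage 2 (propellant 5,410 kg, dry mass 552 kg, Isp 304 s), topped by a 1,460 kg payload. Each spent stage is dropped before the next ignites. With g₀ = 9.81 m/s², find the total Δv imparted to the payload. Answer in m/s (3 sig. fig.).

Ignition mass of stage 1 = 17,100+2,190 + 5,410+552 + 1,460 = 26,712 kg.
Stage 1: m₀ = 26,712 kg, m_f = 26,712 − 17,100 = 9,612 kg; Δv = 288×9.81×ln(2.779) = 2825.3×1.0221 ≈ 2888 m/s.
Stage 2: m₀ = 7,422 kg, m_f = 7,422 − 5,410 = 2,012 kg; Δv = 304×9.81×ln(3.689) = 2982.2×1.3053 ≈ 3893 m/s.
Total Δv = 2888 + 3893 = 6781 m/s.

Δv ≈ 6780 m/s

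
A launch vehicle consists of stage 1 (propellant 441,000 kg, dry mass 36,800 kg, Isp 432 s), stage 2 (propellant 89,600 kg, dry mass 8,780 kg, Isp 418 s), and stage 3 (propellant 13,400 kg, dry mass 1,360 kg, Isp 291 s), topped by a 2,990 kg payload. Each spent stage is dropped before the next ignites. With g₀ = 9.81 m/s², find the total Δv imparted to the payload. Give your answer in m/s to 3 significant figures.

Δv ≈ 15800 m/s

Ignition mass of stage 1 = 441,000+36,800 + 89,600+8,780 + 13,400+1,360 + 2,990 = 593,930 kg.
Stage 1: m₀ = 593,930 kg, m_f = 593,930 − 441,000 = 152,930 kg; Δv = 432×9.81×ln(3.884) = 4237.9×1.3568 ≈ 5750 m/s.
Stage 2: m₀ = 116,130 kg, m_f = 116,130 − 89,600 = 26,530 kg; Δv = 418×9.81×ln(4.377) = 4100.6×1.4764 ≈ 6054 m/s.
Stage 3: m₀ = 17,750 kg, m_f = 17,750 − 13,400 = 4,350 kg; Δv = 291×9.81×ln(4.08) = 2854.7×1.4062 ≈ 4014 m/s.
Total Δv = 5750 + 6054 + 4014 = 15818 m/s.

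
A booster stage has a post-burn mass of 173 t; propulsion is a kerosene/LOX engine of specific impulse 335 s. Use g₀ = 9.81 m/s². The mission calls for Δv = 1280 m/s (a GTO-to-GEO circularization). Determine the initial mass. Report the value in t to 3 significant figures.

initial mass ≈ 255 t

v_e = Isp · g₀ = 335 × 9.81 = 3286.4 m/s.
m₀/m_f = exp(Δv / v_e) = exp(1280 / 3286.4) = exp(0.3895) = 1.4762.
m₀ = m_f × 1.4762 = 173 × 1.4762 = 255.383 t.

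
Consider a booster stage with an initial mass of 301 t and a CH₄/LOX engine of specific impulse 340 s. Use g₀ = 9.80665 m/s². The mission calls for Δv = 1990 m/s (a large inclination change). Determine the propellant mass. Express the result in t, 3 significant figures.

propellant mass ≈ 135 t

v_e = Isp · g₀ = 340 × 9.80665 = 3334.3 m/s.
m₀/m_f = exp(Δv / v_e) = exp(1990 / 3334.3) = exp(0.5968) = 1.8164.
m_f = 301 / 1.8164 = 165.712 t, so propellant = m₀ − m_f = 301 − 165.712 = 135.288 t.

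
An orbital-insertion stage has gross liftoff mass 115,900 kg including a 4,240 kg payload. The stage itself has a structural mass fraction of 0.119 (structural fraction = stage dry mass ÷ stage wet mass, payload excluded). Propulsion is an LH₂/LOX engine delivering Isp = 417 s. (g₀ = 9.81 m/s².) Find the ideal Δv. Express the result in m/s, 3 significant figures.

Stage wet mass = m₀ − payload = 115,900 − 4,240 = 111,660 kg.
Stage dry mass = ε × stage wet mass = 0.119 × 111,660 = 13,287.5 kg.
Burnout mass m_f = stage dry + payload = 13,287.5 + 4,240 = 17,527.5 kg.
v_e = Isp · g₀ = 417 × 9.81 = 4090.8 m/s.
Using Δv = v_e ln(m₀/m_f): Δv = v_e · ln(115,900/17,527.5) = 4090.8 × ln(6.612) = 4090.8 × 1.8890 ≈ 7727 m/s.

Δv ≈ 7730 m/s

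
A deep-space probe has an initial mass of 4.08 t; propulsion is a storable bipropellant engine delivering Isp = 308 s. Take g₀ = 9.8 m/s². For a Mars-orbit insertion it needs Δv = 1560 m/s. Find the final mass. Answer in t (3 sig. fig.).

v_e = Isp · g₀ = 308 × 9.8 = 3018.4 m/s.
m₀/m_f = exp(Δv / v_e) = exp(1560 / 3018.4) = exp(0.5168) = 1.6767.
m_f = m₀ / 1.6767 = 4.08 / 1.6767 = 2.43335 t.

final mass ≈ 2.43 t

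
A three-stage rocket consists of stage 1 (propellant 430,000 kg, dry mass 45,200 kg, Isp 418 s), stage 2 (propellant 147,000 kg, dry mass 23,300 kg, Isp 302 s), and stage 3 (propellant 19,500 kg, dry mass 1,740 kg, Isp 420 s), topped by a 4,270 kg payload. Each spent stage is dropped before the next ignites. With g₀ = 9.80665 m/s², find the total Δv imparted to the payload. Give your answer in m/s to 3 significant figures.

Ignition mass of stage 1 = 430,000+45,200 + 147,000+23,300 + 19,500+1,740 + 4,270 = 671,010 kg.
Stage 1: m₀ = 671,010 kg, m_f = 671,010 − 430,000 = 241,010 kg; Δv = 418×9.80665×ln(2.784) = 4099.2×1.0239 ≈ 4197 m/s.
Stage 2: m₀ = 195,810 kg, m_f = 195,810 − 147,000 = 48,810 kg; Δv = 302×9.80665×ln(4.012) = 2961.6×1.3892 ≈ 4114 m/s.
Stage 3: m₀ = 25,510 kg, m_f = 25,510 − 19,500 = 6,010 kg; Δv = 420×9.80665×ln(4.245) = 4118.8×1.4456 ≈ 5954 m/s.
Total Δv = 4197 + 4114 + 5954 = 14265 m/s.

Δv ≈ 14300 m/s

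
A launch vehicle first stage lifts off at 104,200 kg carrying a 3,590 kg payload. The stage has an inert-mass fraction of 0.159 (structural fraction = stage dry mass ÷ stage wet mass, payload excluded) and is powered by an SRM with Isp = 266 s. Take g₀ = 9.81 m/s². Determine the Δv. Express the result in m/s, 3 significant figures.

Stage wet mass = m₀ − payload = 104,200 − 3,590 = 100,610 kg.
Stage dry mass = ε × stage wet mass = 0.159 × 100,610 = 15,997 kg.
Burnout mass m_f = stage dry + payload = 15,997 + 3,590 = 19,587 kg.
v_e = Isp · g₀ = 266 × 9.81 = 2609.5 m/s.
By the Tsiolkovsky rocket equation, Δv = v_e · ln(104,200/19,587) = 2609.5 × ln(5.32) = 2609.5 × 1.6714 ≈ 4362 m/s.

Δv ≈ 4360 m/s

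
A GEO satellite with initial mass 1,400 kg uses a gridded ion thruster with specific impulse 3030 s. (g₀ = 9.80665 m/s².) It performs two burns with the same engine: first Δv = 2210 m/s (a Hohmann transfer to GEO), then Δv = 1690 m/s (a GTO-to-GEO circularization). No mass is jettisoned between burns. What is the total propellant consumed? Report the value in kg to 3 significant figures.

total propellant consumed ≈ 172 kg

v_e = Isp · g₀ = 3030 × 9.80665 = 29714.1 m/s.
After the first burn: m = 1400 × exp(−2210/29714.1) = 1400 × 0.92832 = 1,299.65 kg.
After the second burn: m = 1,299.65 × exp(−1690/29714.1) = 1,299.65 × 0.94471 = 1,227.79 kg.
Total propellant = m₀ − m_final = 1400 − 1,227.79 = 172.21 kg.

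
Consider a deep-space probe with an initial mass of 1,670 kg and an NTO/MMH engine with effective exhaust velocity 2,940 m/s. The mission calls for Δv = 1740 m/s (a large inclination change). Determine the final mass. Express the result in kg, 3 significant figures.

By the Tsiolkovsky rocket equation, m₀/m_f = exp(Δv / v_e) = exp(1740 / 2940.0) = exp(0.5918) = 1.8073.
m_f = m₀ / 1.8073 = 1,670 / 1.8073 = 924.03 kg.

final mass ≈ 924 kg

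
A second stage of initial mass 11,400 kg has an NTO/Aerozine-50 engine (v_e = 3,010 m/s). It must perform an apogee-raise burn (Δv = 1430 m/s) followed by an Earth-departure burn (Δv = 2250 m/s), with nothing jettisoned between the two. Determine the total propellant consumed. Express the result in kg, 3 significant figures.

After the first burn: m = 11400 × exp(−1430/3010.0) = 11400 × 0.62183 = 7,088.86 kg.
After the second burn: m = 7,088.86 × exp(−2250/3010.0) = 7,088.86 × 0.47355 = 3,356.93 kg.
Total propellant = m₀ − m_final = 11400 − 3,356.93 = 8,043.07 kg.

total propellant consumed ≈ 8040 kg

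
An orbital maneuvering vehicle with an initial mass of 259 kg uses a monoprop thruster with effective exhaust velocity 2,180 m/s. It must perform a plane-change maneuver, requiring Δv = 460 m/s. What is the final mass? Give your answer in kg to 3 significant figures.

Using Δv = v_e ln(m₀/m_f): m₀/m_f = exp(Δv / v_e) = exp(460 / 2180.0) = exp(0.2110) = 1.2349.
m_f = m₀ / 1.2349 = 259 / 1.2349 = 209.734 kg.

final mass ≈ 210 kg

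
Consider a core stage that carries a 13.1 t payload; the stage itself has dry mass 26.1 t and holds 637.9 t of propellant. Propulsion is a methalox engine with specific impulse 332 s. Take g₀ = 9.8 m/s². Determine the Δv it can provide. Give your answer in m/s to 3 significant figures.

v_e = Isp · g₀ = 332 × 9.8 = 3253.6 m/s.
m₀ = payload + dry + propellant = 13.1 + 26.1 + 637.9 = 677.1 t.
m_f = payload + dry = 13.1 + 26.1 = 39.2 t.
Rocket equation: Δv = v_e · ln(m₀/m_f) = 3253.6 × ln(17.27) = 3253.6 × 2.8491 ≈ 9270.0 m/s.

Δv ≈ 9270 m/s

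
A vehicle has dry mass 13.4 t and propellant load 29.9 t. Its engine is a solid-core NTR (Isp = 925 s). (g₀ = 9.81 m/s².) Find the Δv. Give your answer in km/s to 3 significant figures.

v_e = Isp · g₀ = 925 × 9.81 = 9074.2 m/s.
m₀ = m_dry + m_prop = 13.4 + 29.9 = 43.3 t.
Δv = v_e · ln(m₀/m_f) = 9074.2 × ln(3.231) = 9074.2 × 1.1729 ≈ 10643.2 m/s.

Δv ≈ 10.6 km/s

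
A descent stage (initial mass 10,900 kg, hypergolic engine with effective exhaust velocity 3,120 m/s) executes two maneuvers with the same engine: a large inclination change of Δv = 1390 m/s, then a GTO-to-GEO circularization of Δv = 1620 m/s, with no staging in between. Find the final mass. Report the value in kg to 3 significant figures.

After the first burn: m = 10900 × exp(−1390/3120.0) = 10900 × 0.64050 = 6,981.45 kg.
After the second burn: m = 6,981.45 × exp(−1620/3120.0) = 6,981.45 × 0.59498 = 4,153.82 kg.

final mass ≈ 4150 kg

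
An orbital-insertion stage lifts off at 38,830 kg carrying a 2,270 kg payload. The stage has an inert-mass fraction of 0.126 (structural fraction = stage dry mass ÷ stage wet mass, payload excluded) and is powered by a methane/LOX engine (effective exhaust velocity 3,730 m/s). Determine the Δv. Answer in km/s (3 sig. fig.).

Δv ≈ 6.46 km/s

Stage wet mass = m₀ − payload = 38,830 − 2,270 = 36,560 kg.
Stage dry mass = ε × stage wet mass = 0.126 × 36,560 = 4,606.56 kg.
Burnout mass m_f = stage dry + payload = 4,606.56 + 2,270 = 6,876.56 kg.
Rocket equation: Δv = v_e · ln(38,830/6,876.56) = 3730.0 × ln(5.647) = 3730.0 × 1.7311 ≈ 6457 m/s.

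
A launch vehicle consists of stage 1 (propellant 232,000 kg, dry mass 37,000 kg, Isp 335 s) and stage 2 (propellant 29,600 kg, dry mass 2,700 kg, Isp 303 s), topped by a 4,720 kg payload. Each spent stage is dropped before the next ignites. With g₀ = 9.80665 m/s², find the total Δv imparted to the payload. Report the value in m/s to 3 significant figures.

Ignition mass of stage 1 = 232,000+37,000 + 29,600+2,700 + 4,720 = 306,020 kg.
Stage 1: m₀ = 306,020 kg, m_f = 306,020 − 232,000 = 74,020 kg; Δv = 335×9.80665×ln(4.134) = 3285.2×1.4193 ≈ 4663 m/s.
Stage 2: m₀ = 37,020 kg, m_f = 37,020 − 29,600 = 7,420 kg; Δv = 303×9.80665×ln(4.989) = 2971.4×1.6073 ≈ 4776 m/s.
Total Δv = 4663 + 4776 = 9439 m/s.

Δv ≈ 9440 m/s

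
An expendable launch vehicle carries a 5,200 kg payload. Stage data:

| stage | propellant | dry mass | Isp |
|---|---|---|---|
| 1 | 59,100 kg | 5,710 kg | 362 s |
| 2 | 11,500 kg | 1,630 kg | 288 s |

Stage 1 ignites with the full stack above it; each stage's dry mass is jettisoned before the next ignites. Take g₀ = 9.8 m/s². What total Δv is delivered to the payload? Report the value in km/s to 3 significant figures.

Ignition mass of stage 1 = 59,100+5,710 + 11,500+1,630 + 5,200 = 83,140 kg.
Stage 1: m₀ = 83,140 kg, m_f = 83,140 − 59,100 = 24,040 kg; Δv = 362×9.8×ln(3.458) = 3547.6×1.2408 ≈ 4402 m/s.
Stage 2: m₀ = 18,330 kg, m_f = 18,330 − 11,500 = 6,830 kg; Δv = 288×9.8×ln(2.684) = 2822.4×0.9872 ≈ 2786 m/s.
Total Δv = 4402 + 2786 = 7188 m/s.

Δv ≈ 7.19 km/s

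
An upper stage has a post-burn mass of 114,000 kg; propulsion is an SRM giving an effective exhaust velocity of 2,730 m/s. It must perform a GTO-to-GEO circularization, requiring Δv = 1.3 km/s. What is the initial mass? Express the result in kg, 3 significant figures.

initial mass ≈ 184000 kg

Using Δv = v_e ln(m₀/m_f): m₀/m_f = exp(Δv / v_e) = exp(1300 / 2730.0) = exp(0.4762) = 1.6099.
m₀ = m_f × 1.6099 = 114,000 × 1.6099 = 183,529 kg.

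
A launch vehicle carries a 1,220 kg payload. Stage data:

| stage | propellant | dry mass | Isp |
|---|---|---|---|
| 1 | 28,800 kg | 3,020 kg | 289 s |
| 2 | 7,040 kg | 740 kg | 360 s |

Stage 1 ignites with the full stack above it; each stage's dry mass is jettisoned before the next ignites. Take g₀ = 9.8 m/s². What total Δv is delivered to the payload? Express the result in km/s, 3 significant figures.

Δv ≈ 8.84 km/s

Ignition mass of stage 1 = 28,800+3,020 + 7,040+740 + 1,220 = 40,820 kg.
Stage 1: m₀ = 40,820 kg, m_f = 40,820 − 28,800 = 12,020 kg; Δv = 289×9.8×ln(3.396) = 2832.2×1.2226 ≈ 3463 m/s.
Stage 2: m₀ = 9,000 kg, m_f = 9,000 − 7,040 = 1,960 kg; Δv = 360×9.8×ln(4.592) = 3528.0×1.5243 ≈ 5378 m/s.
Total Δv = 3463 + 5378 = 8841 m/s.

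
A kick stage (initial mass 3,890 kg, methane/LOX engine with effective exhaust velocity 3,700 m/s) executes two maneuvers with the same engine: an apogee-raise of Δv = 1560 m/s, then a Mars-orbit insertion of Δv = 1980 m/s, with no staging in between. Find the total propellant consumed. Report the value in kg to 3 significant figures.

After the first burn: m = 3890 × exp(−1560/3700.0) = 3890 × 0.65598 = 2,551.76 kg.
After the second burn: m = 2,551.76 × exp(−1980/3700.0) = 2,551.76 × 0.58559 = 1,494.29 kg.
Total propellant = m₀ − m_final = 3890 − 1,494.29 = 2,395.71 kg.

total propellant consumed ≈ 2400 kg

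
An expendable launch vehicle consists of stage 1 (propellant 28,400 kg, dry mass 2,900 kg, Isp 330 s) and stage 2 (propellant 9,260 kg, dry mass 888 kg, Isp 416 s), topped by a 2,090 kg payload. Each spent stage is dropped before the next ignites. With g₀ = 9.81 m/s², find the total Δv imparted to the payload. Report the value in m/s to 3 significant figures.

Ignition mass of stage 1 = 28,400+2,900 + 9,260+888 + 2,090 = 43,538 kg.
Stage 1: m₀ = 43,538 kg, m_f = 43,538 − 28,400 = 15,138 kg; Δv = 330×9.81×ln(2.876) = 3237.3×1.0564 ≈ 3420 m/s.
Stage 2: m₀ = 12,238 kg, m_f = 12,238 − 9,260 = 2,978 kg; Δv = 416×9.81×ln(4.109) = 4081.0×1.4133 ≈ 5768 m/s.
Total Δv = 3420 + 5768 = 9188 m/s.

Δv ≈ 9190 m/s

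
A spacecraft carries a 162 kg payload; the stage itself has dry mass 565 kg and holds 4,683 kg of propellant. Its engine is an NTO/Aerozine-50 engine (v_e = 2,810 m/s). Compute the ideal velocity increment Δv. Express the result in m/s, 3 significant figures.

Δv ≈ 5640 m/s

m₀ = payload + dry + propellant = 162 + 565 + 4,683 = 5,410 kg.
m_f = payload + dry = 162 + 565 = 727 kg.
Δv = v_e · ln(m₀/m_f) = 2810.0 × ln(7.442) = 2810.0 × 2.0071 ≈ 5639.9 m/s.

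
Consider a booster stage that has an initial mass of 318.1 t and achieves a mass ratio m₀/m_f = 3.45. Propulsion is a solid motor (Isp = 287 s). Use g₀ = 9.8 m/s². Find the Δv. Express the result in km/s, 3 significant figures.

Δv ≈ 3.48 km/s

v_e = Isp · g₀ = 287 × 9.8 = 2812.6 m/s.
Δv = v_e · ln(3.45) = 2812.6 × 1.2384 ≈ 3483.1 m/s.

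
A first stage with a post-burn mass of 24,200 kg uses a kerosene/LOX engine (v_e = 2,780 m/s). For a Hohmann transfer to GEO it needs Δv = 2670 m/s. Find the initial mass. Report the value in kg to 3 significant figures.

m₀/m_f = exp(Δv / v_e) = exp(2670 / 2780.0) = exp(0.9604) = 2.6128.
m₀ = m_f × 2.6128 = 24,200 × 2.6128 = 63,229.8 kg.

initial mass ≈ 63200 kg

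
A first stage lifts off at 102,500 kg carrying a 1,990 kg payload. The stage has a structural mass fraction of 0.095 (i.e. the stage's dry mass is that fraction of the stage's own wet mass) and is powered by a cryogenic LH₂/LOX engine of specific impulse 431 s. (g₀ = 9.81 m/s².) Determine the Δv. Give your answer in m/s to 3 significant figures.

Stage wet mass = m₀ − payload = 102,500 − 1,990 = 100,510 kg.
Stage dry mass = ε × stage wet mass = 0.095 × 100,510 = 9,548.45 kg.
Burnout mass m_f = stage dry + payload = 9,548.45 + 1,990 = 11,538.45 kg.
v_e = Isp · g₀ = 431 × 9.81 = 4228.1 m/s.
Rocket equation: Δv = v_e · ln(102,500/11,538.45) = 4228.1 × ln(8.883) = 4228.1 × 2.1842 ≈ 9235 m/s.

Δv ≈ 9230 m/s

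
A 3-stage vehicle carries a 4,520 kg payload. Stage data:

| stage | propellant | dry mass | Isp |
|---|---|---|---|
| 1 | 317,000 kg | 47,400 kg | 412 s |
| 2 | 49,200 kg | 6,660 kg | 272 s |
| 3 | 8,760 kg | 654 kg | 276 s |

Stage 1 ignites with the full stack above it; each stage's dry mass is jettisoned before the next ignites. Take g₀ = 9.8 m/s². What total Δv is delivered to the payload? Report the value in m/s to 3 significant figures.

Ignition mass of stage 1 = 317,000+47,400 + 49,200+6,660 + 8,760+654 + 4,520 = 434,194 kg.
Stage 1: m₀ = 434,194 kg, m_f = 434,194 − 317,000 = 117,194 kg; Δv = 412×9.8×ln(3.705) = 4037.6×1.3097 ≈ 5288 m/s.
Stage 2: m₀ = 69,794 kg, m_f = 69,794 − 49,200 = 20,594 kg; Δv = 272×9.8×ln(3.389) = 2665.6×1.2205 ≈ 3253 m/s.
Stage 3: m₀ = 13,934 kg, m_f = 13,934 − 8,760 = 5,174 kg; Δv = 276×9.8×ln(2.693) = 2704.8×0.9907 ≈ 2680 m/s.
Total Δv = 5288 + 3253 + 2680 = 11221 m/s.

Δv ≈ 11200 m/s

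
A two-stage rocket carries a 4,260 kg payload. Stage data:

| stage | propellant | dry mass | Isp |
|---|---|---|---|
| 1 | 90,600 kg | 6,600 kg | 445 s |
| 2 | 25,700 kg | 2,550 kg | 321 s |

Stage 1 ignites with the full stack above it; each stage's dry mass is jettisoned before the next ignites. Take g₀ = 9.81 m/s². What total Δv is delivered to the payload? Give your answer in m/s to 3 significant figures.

Ignition mass of stage 1 = 90,600+6,600 + 25,700+2,550 + 4,260 = 129,710 kg.
Stage 1: m₀ = 129,710 kg, m_f = 129,710 − 90,600 = 39,110 kg; Δv = 445×9.81×ln(3.317) = 4365.4×1.1989 ≈ 5234 m/s.
Stage 2: m₀ = 32,510 kg, m_f = 32,510 − 25,700 = 6,810 kg; Δv = 321×9.81×ln(4.774) = 3149.0×1.5632 ≈ 4922 m/s.
Total Δv = 5234 + 4922 = 10156 m/s.

Δv ≈ 10200 m/s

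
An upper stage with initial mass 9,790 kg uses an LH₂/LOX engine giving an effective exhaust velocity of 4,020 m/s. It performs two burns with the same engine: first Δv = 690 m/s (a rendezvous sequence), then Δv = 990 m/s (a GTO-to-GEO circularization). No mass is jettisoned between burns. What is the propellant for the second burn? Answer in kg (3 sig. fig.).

After the first burn: m = 9790 × exp(−690/4020.0) = 9790 × 0.84228 = 8,245.92 kg.
After the second burn: m = 8,245.92 × exp(−990/4020.0) = 8,245.92 × 0.78171 = 6,445.92 kg.
Second-burn propellant = 8,245.92 − 6,445.92 = 1,800 kg.

propellant for the second burn ≈ 1800 kg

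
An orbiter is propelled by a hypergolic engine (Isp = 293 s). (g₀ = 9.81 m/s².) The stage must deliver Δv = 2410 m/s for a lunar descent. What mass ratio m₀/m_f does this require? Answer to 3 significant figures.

v_e = Isp · g₀ = 293 × 9.81 = 2874.3 m/s.
By the Tsiolkovsky rocket equation, m₀/m_f = exp(Δv / v_e) = exp(2410 / 2874.3) = exp(0.8385) = 2.3128.

mass ratio ≈ 2.31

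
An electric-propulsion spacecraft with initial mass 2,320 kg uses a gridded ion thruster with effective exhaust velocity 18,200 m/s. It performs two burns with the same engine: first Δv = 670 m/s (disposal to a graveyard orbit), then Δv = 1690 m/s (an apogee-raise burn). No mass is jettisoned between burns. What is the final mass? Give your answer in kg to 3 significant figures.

final mass ≈ 2040 kg

After the first burn: m = 2320 × exp(−670/18200.0) = 2320 × 0.96386 = 2,236.16 kg.
After the second burn: m = 2,236.16 × exp(−1690/18200.0) = 2,236.16 × 0.91132 = 2,037.86 kg.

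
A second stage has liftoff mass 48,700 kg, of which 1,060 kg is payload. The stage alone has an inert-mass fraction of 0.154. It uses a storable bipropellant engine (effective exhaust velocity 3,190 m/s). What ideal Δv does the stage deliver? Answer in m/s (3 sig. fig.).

Stage wet mass = m₀ − payload = 48,700 − 1,060 = 47,640 kg.
Stage dry mass = ε × stage wet mass = 0.154 × 47,640 = 7,336.56 kg.
Burnout mass m_f = stage dry + payload = 7,336.56 + 1,060 = 8,396.56 kg.
Using Δv = v_e ln(m₀/m_f): Δv = v_e · ln(48,700/8,396.56) = 3190.0 × ln(5.8) = 3190.0 × 1.7579 ≈ 5608 m/s.

Δv ≈ 5610 m/s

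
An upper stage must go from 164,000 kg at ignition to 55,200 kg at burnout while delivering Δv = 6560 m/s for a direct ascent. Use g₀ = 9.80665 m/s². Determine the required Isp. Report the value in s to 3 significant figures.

ln(m₀/m_f) = ln(164000/55200) = ln(2.971) = 1.0889.
Rocket equation: v_e = Δv / ln(m₀/m_f) = 6560 / 1.0889 = 6024.4 m/s.
Isp = v_e / g₀ = 6024.4 / 9.80665 = 614.3 s.

Isp ≈ 614 s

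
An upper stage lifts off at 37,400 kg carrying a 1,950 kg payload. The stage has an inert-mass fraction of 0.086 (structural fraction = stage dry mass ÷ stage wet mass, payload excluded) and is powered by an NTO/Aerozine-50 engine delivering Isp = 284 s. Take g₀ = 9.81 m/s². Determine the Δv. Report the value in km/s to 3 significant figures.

Δv ≈ 5.61 km/s

Stage wet mass = m₀ − payload = 37,400 − 1,950 = 35,450 kg.
Stage dry mass = ε × stage wet mass = 0.086 × 35,450 = 3,048.7 kg.
Burnout mass m_f = stage dry + payload = 3,048.7 + 1,950 = 4,998.7 kg.
v_e = Isp · g₀ = 284 × 9.81 = 2786.0 m/s.
Δv = v_e · ln(37,400/4,998.7) = 2786.0 × ln(7.482) = 2786.0 × 2.0125 ≈ 5607 m/s.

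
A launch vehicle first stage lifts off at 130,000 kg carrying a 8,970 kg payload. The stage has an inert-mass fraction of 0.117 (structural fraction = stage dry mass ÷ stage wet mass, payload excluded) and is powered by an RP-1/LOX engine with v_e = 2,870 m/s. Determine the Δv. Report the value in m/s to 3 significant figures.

Stage wet mass = m₀ − payload = 130,000 − 8,970 = 121,030 kg.
Stage dry mass = ε × stage wet mass = 0.117 × 121,030 = 14,160.5 kg.
Burnout mass m_f = stage dry + payload = 14,160.5 + 8,970 = 23,130.5 kg.
Δv = v_e · ln(130,000/23,130.5) = 2870.0 × ln(5.62) = 2870.0 × 1.7264 ≈ 4955 m/s.

Δv ≈ 4950 m/s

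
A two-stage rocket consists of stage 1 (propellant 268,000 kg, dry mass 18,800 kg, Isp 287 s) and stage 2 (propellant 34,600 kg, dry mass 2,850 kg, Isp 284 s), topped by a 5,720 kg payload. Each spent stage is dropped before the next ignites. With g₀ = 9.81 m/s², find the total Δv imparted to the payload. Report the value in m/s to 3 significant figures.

Ignition mass of stage 1 = 268,000+18,800 + 34,600+2,850 + 5,720 = 329,970 kg.
Stage 1: m₀ = 329,970 kg, m_f = 329,970 − 268,000 = 61,970 kg; Δv = 287×9.81×ln(5.325) = 2815.5×1.6724 ≈ 4708 m/s.
Stage 2: m₀ = 43,170 kg, m_f = 43,170 − 34,600 = 8,570 kg; Δv = 284×9.81×ln(5.037) = 2786.0×1.6169 ≈ 4505 m/s.
Total Δv = 4708 + 4505 = 9213 m/s.

Δv ≈ 9210 m/s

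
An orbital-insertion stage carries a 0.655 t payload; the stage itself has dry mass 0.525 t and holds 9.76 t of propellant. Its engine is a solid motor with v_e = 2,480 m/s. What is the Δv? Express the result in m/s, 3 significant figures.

Δv ≈ 5520 m/s

m₀ = payload + dry + propellant = 0.655 + 0.525 + 9.76 = 10.94 t.
m_f = payload + dry = 0.655 + 0.525 = 1.18 t.
From the ideal rocket equation, Δv = v_e · ln(m₀/m_f) = 2480.0 × ln(9.271) = 2480.0 × 2.2269 ≈ 5522.7 m/s.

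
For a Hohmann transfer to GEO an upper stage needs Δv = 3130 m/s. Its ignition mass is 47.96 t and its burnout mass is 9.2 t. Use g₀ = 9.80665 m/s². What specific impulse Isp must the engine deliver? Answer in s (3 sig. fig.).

Isp ≈ 193 s

ln(m₀/m_f) = ln(47960/9200) = ln(5.213) = 1.6512.
Rocket equation: v_e = Δv / ln(m₀/m_f) = 3130 / 1.6512 = 1895.6 m/s.
Isp = v_e / g₀ = 1895.6 / 9.80665 = 193.3 s.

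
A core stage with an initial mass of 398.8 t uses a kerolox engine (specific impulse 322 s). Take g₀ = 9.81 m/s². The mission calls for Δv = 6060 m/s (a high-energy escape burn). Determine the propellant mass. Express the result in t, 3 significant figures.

propellant mass ≈ 340 t

v_e = Isp · g₀ = 322 × 9.81 = 3158.8 m/s.
By the Tsiolkovsky rocket equation, m₀/m_f = exp(Δv / v_e) = exp(6060 / 3158.8) = exp(1.9184) = 6.8103.
m_f = 398.8 / 6.8103 = 58.5584 t, so propellant = m₀ − m_f = 398.8 − 58.5584 = 340.2416 t.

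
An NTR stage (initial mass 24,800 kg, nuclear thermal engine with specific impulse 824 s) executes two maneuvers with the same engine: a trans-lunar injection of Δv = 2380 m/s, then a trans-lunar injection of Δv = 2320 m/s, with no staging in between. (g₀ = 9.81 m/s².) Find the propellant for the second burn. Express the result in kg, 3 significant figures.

v_e = Isp · g₀ = 824 × 9.81 = 8083.4 m/s.
After the first burn: m = 24800 × exp(−2380/8083.4) = 24800 × 0.74496 = 18,475 kg.
After the second burn: m = 18,475 × exp(−2320/8083.4) = 18,475 × 0.75051 = 13,865.7 kg.
Second-burn propellant = 18,475 − 13,865.7 = 4,609.3 kg.

propellant for the second burn ≈ 4610 kg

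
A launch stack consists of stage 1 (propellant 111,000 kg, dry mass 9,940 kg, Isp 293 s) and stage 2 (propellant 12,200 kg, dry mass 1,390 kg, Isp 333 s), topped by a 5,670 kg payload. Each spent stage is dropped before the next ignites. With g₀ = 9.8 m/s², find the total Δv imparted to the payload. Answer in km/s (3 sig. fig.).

Ignition mass of stage 1 = 111,000+9,940 + 12,200+1,390 + 5,670 = 140,200 kg.
Stage 1: m₀ = 140,200 kg, m_f = 140,200 − 111,000 = 29,200 kg; Δv = 293×9.8×ln(4.801) = 2871.4×1.5689 ≈ 4505 m/s.
Stage 2: m₀ = 19,260 kg, m_f = 19,260 − 12,200 = 7,060 kg; Δv = 333×9.8×ln(2.728) = 3263.4×1.0036 ≈ 3275 m/s.
Total Δv = 4505 + 3275 = 7780 m/s.

Δv ≈ 7.78 km/s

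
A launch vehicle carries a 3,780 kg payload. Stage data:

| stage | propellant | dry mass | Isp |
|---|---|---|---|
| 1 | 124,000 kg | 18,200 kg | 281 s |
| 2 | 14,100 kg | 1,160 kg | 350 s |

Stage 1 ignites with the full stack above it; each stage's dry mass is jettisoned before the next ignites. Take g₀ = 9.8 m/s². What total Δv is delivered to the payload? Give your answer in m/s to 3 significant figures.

Ignition mass of stage 1 = 124,000+18,200 + 14,100+1,160 + 3,780 = 161,240 kg.
Stage 1: m₀ = 161,240 kg, m_f = 161,240 − 124,000 = 37,240 kg; Δv = 281×9.8×ln(4.33) = 2753.8×1.4655 ≈ 4036 m/s.
Stage 2: m₀ = 19,040 kg, m_f = 19,040 − 14,100 = 4,940 kg; Δv = 350×9.8×ln(3.854) = 3430.0×1.3492 ≈ 4628 m/s.
Total Δv = 4036 + 4628 = 8664 m/s.

Δv ≈ 8660 m/s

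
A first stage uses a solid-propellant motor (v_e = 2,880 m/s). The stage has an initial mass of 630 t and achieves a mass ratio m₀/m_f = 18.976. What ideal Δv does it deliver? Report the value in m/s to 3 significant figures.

Δv ≈ 8480 m/s

Using Δv = v_e ln(m₀/m_f): Δv = v_e · ln(18.976) = 2880.0 × 2.9432 ≈ 8476.3 m/s.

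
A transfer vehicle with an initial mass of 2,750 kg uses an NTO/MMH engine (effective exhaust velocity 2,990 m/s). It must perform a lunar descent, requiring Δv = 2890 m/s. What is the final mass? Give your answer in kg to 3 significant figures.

m₀/m_f = exp(Δv / v_e) = exp(2890 / 2990.0) = exp(0.9666) = 2.6289.
m_f = m₀ / 2.6289 = 2,750 / 2.6289 = 1,046.06 kg.

final mass ≈ 1050 kg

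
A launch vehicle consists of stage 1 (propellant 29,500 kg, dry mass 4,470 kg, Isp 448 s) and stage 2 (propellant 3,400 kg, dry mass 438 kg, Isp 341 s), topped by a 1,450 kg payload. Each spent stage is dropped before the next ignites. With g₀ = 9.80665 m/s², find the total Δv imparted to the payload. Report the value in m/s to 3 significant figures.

Δv ≈ 9560 m/s

Ignition mass of stage 1 = 29,500+4,470 + 3,400+438 + 1,450 = 39,258 kg.
Stage 1: m₀ = 39,258 kg, m_f = 39,258 − 29,500 = 9,758 kg; Δv = 448×9.80665×ln(4.023) = 4393.4×1.3921 ≈ 6116 m/s.
Stage 2: m₀ = 5,288 kg, m_f = 5,288 − 3,400 = 1,888 kg; Δv = 341×9.80665×ln(2.801) = 3344.1×1.0299 ≈ 3444 m/s.
Total Δv = 6116 + 3444 = 9560 m/s.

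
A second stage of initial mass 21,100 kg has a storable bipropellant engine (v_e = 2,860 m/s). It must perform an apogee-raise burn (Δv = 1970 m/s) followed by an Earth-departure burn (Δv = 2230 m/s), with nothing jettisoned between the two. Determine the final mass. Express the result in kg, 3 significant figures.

final mass ≈ 4860 kg

After the first burn: m = 21100 × exp(−1970/2860.0) = 21100 × 0.50217 = 10,595.8 kg.
After the second burn: m = 10,595.8 × exp(−2230/2860.0) = 10,595.8 × 0.45853 = 4,858.49 kg.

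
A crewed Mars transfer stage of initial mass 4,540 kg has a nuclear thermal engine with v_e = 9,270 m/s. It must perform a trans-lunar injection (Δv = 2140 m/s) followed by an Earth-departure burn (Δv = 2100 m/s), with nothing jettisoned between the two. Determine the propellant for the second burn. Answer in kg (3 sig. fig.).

propellant for the second burn ≈ 731 kg

After the first burn: m = 4540 × exp(−2140/9270.0) = 4540 × 0.79386 = 3,604.12 kg.
After the second burn: m = 3,604.12 × exp(−2100/9270.0) = 3,604.12 × 0.79729 = 2,873.53 kg.
Second-burn propellant = 3,604.12 − 2,873.53 = 730.59 kg.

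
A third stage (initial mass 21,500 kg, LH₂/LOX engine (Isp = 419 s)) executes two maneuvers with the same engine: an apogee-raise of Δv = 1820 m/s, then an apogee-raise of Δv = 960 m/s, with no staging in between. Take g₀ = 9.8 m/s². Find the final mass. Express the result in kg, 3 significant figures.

v_e = Isp · g₀ = 419 × 9.8 = 4106.2 m/s.
After the first burn: m = 21500 × exp(−1820/4106.2) = 21500 × 0.64196 = 13,802.1 kg.
After the second burn: m = 13,802.1 × exp(−960/4106.2) = 13,802.1 × 0.79153 = 10,924.8 kg.

final mass ≈ 10900 kg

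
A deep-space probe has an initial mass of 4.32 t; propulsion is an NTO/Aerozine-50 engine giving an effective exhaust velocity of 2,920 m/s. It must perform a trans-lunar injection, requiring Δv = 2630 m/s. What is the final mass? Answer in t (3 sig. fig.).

final mass ≈ 1.76 t

m₀/m_f = exp(Δv / v_e) = exp(2630 / 2920.0) = exp(0.9007) = 2.4613.
m_f = m₀ / 2.4613 = 4.32 / 2.4613 = 1.75517 t.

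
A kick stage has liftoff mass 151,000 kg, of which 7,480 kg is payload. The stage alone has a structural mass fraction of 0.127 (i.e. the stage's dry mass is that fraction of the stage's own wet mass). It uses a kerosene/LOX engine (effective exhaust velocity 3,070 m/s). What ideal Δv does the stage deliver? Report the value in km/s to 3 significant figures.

Δv ≈ 5.44 km/s

Stage wet mass = m₀ − payload = 151,000 − 7,480 = 143,520 kg.
Stage dry mass = ε × stage wet mass = 0.127 × 143,520 = 18,227 kg.
Burnout mass m_f = stage dry + payload = 18,227 + 7,480 = 25,707 kg.
Δv = v_e · ln(151,000/25,707) = 3070.0 × ln(5.874) = 3070.0 × 1.7705 ≈ 5435 m/s.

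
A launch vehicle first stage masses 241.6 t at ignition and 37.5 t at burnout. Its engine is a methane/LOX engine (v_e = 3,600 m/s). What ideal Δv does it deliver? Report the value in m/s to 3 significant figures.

Δv ≈ 6710 m/s

Δv = v_e · ln(m₀/m_f) = 3600.0 × ln(6.443) = 3600.0 × 1.8629 ≈ 6706.6 m/s.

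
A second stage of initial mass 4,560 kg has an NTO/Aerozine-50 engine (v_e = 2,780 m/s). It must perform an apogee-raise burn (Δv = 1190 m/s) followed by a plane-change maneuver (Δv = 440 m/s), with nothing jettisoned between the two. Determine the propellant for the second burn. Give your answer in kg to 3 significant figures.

propellant for the second burn ≈ 435 kg

After the first burn: m = 4560 × exp(−1190/2780.0) = 4560 × 0.65177 = 2,972.07 kg.
After the second burn: m = 2,972.07 × exp(−440/2780.0) = 2,972.07 × 0.85362 = 2,537.02 kg.
Second-burn propellant = 2,972.07 − 2,537.02 = 435.05 kg.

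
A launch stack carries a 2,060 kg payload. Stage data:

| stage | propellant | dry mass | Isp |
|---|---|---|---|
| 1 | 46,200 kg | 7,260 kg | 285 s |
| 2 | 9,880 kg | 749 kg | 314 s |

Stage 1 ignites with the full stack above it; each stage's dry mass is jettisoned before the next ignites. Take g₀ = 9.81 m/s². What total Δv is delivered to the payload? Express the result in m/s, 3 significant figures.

Ignition mass of stage 1 = 46,200+7,260 + 9,880+749 + 2,060 = 66,149 kg.
Stage 1: m₀ = 66,149 kg, m_f = 66,149 − 46,200 = 19,949 kg; Δv = 285×9.81×ln(3.316) = 2795.9×1.1987 ≈ 3351 m/s.
Stage 2: m₀ = 12,689 kg, m_f = 12,689 − 9,880 = 2,809 kg; Δv = 314×9.81×ln(4.517) = 3080.3×1.5079 ≈ 4645 m/s.
Total Δv = 3351 + 4645 = 7996 m/s.

Δv ≈ 8000 m/s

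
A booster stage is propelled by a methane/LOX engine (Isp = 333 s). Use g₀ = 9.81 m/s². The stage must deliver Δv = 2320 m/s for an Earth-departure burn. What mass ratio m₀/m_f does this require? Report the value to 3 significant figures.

mass ratio ≈ 2.03

v_e = Isp · g₀ = 333 × 9.81 = 3266.7 m/s.
m₀/m_f = exp(Δv / v_e) = exp(2320 / 3266.7) = exp(0.7102) = 2.0344.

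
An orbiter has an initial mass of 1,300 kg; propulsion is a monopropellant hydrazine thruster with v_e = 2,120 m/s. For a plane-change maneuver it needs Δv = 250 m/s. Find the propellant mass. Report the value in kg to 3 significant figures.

Rocket equation: m₀/m_f = exp(Δv / v_e) = exp(250 / 2120.0) = exp(0.1179) = 1.1252.
m_f = 1,300 / 1.1252 = 1,155.35 kg, so propellant = m₀ − m_f = 1,300 − 1,155.35 = 144.65 kg.

propellant mass ≈ 145 kg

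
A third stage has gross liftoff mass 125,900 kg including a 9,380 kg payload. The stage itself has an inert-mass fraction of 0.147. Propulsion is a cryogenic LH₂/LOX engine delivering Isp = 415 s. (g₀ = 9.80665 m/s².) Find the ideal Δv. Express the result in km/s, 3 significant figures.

Stage wet mass = m₀ − payload = 125,900 − 9,380 = 116,520 kg.
Stage dry mass = ε × stage wet mass = 0.147 × 116,520 = 17,128.4 kg.
Burnout mass m_f = stage dry + payload = 17,128.4 + 9,380 = 26,508.4 kg.
v_e = Isp · g₀ = 415 × 9.80665 = 4069.8 m/s.
From the ideal rocket equation, Δv = v_e · ln(125,900/26,508.4) = 4069.8 × ln(4.749) = 4069.8 × 1.5580 ≈ 6341 m/s.

Δv ≈ 6.34 km/s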